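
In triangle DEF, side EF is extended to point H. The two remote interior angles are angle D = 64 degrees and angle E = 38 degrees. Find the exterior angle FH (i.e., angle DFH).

The interior angle at F is 180 - 64 - 38 = 78 degrees.
The exterior angle and interior angle at F are supplementary:
Exterior angle = 180 - 78 = 102 degrees.

102 degrees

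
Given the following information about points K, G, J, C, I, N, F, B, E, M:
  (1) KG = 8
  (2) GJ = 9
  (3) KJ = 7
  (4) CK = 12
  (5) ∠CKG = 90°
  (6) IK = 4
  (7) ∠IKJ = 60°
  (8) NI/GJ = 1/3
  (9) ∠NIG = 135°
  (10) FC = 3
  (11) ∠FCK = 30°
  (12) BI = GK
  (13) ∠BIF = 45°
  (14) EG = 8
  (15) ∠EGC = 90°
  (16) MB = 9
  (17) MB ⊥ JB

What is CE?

Step 1: By the law of cosines on triangle CKG: CG² = 12² + 8² − 2·12·8·cos(90°) = 208, so CG = 4·√13.
Step 2: By the law of cosines on triangle CGE: CE² = (4·√13)² + 8² − 2·4·√13·8·cos(90°) = 272, so CE = 4·√17.

Therefore, the length of CE = 4·√17.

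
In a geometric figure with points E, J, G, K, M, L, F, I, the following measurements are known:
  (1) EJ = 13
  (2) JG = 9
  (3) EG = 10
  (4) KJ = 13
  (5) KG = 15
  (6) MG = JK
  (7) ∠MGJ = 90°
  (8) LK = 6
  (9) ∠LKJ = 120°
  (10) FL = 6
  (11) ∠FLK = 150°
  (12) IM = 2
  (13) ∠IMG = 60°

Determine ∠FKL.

Step 1: By the law of cosines on triangle KLF: KF² = 6² + 6² − 2·6·6·cos(150°) = 134.35, so KF ≈ 11.59.
Step 2: By the inverse law of cosines on triangle FKL: cos(∠FKL) = (11.59² + 6² − 6²) / (2·11.59·6) = 134.35/139.09 = 0.9659, so ∠FKL = 15°.

Therefore, the measure of angle ∠FKL = 15°.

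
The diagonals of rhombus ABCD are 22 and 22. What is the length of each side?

In a rhombus, the diagonals bisect each other perpendicularly, creating four congruent right triangles.
Each triangle has legs 11 (half of 22) and 11 (half of 22).
The hypotenuse of each right triangle is a side of the rhombus:
side = sqrt(11^2 + 11^2) = sqrt(242) = 11*sqrt(2)

11*sqrt(2)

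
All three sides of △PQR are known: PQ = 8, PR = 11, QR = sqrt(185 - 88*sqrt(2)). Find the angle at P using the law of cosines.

When all three sides of a triangle are known, the law of cosines can be rearranged to find any angle.
cos(C) = (a² + b² - c²) / (2ab) gives cos(P) = sqrt(2)/2.
Taking the inverse cosine: P = 45°.

45°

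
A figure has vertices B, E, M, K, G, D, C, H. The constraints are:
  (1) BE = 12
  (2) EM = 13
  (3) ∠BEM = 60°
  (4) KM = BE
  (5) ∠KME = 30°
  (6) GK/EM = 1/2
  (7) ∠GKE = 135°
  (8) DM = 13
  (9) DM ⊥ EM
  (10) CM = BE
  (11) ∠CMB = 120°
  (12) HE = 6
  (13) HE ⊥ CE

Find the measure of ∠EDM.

Step 1: By the law of cosines on triangle DME: DE² = 13² + 13² − 2·13·13·cos(90°) = 338, so DE = 13·√2.
Step 2: By the inverse law of cosines on triangle EDM: cos(∠EDM) = ((13·√2)² + 13² − 13²) / (2·13·√2·13) = 338/478 = 0.7071, so ∠EDM = 45°.

Therefore, the measure of angle ∠EDM = 45°.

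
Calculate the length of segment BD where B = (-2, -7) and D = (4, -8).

d = sqrt((4 - -2)^2 + (-8 - -7)^2)
d = sqrt(6^2 + -1^2)
d = sqrt(36 + 1)
d = sqrt(37)

sqrt(37)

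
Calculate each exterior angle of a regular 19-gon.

Each exterior angle of a regular n-gon is 360 / n.
For n = 19: 360 / 19 = 360/19 degrees.

360/19 degrees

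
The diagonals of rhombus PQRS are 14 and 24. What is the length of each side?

Half-diagonals are 7 and 12. side = sqrt(7^2 + 12^2) = sqrt(193)

sqrt(193)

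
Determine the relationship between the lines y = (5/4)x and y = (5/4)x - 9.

Slope of line 1: m1 = 5/4
Slope of line 2: m2 = 5/4
Two lines are parallel if and only if they have equal slopes (or both are vertical).
Here m1 = m2 = 5/4, confirming the lines are parallel.

Parallel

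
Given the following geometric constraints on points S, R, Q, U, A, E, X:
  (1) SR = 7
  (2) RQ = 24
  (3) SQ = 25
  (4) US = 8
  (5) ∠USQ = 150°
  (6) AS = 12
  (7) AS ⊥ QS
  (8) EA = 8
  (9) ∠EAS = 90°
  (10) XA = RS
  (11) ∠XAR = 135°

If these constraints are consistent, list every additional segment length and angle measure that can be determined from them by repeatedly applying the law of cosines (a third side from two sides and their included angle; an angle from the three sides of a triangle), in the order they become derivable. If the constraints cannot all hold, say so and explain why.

The constraints are consistent. Derivable facts, in order:
After 1 step:
- QA ≈ 27.73
- QU ≈ 32.18
- SE = 4·√13
- ∠QRS = 90°
- ∠QSR = 73.74°
- ∠RQS = 16.26°
After 2 steps:
- ∠AES = 56.31°
- ∠AQS = 25.64°
- ∠ASE = 33.69°
- ∠QAS = 64.36°
- ∠QUS = 22.86°
- ∠SQU = 7.14°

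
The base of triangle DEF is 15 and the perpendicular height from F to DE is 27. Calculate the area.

Area = (1/2)(15)(27) = 405/2

405/2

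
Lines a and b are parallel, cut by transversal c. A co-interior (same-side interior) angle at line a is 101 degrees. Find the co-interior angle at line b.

Co-interior angles (same-side interior) formed by parallel lines and a transversal are supplementary (sum to 180 degrees).
The given angle is 101 degrees.
The co-interior angle = 180 - 101 = 79 degrees.

79 degrees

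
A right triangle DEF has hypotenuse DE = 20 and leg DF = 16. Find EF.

By the Pythagorean theorem: EF^2 = DE^2 - DF^2
EF^2 = 20^2 - 16^2 = 400 - 256 = 144
EF = sqrt(144) = 12

12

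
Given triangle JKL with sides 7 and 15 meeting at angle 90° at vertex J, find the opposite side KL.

Since angle J = 90°, this is a right triangle and the law of cosines reduces to the Pythagorean theorem.
KL^2 = 7^2 + 15^2 = 274
KL = sqrt(274)

sqrt(274)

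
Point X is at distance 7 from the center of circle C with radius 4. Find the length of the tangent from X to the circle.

The tangent, radius, and line from the external point to the center form a right triangle.
The right angle is where the tangent meets the radius.
By the Pythagorean theorem: tangent² + 4² = 7²
tangent² = 49 - 16 = 33
tangent = sqrt(33)

sqrt(33)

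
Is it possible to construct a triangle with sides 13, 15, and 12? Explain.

For three segments to close into a triangle, no single side can be as long as the other two combined.
The longest side is 15, and 12 + 13 = 25 > 15.
A triangle can be formed.

Yes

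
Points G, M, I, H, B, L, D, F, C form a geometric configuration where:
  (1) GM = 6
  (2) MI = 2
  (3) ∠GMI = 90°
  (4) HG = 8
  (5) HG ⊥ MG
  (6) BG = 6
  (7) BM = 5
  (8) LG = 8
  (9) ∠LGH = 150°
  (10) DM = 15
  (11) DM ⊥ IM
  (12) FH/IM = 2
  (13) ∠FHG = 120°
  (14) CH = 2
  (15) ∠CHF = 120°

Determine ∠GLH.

Step 1: By the law of cosines on triangle LGH: LH² = 8² + 8² − 2·8·8·cos(150°) = 238.85, so LH ≈ 15.45.
Step 2: By the inverse law of cosines on triangle GLH: cos(∠GLH) = (8² + 15.45² − 8²) / (2·8·15.45) = 238.85/247.28 = 0.9659, so ∠GLH = 15°.

Therefore, the measure of angle ∠GLH = 15°.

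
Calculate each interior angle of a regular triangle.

Each interior angle of a regular n-gon is (n - 2) * 180 / n.
For n = 3: (3 - 2) * 180 / 3 = 180/3 = 60 degrees.

60 degrees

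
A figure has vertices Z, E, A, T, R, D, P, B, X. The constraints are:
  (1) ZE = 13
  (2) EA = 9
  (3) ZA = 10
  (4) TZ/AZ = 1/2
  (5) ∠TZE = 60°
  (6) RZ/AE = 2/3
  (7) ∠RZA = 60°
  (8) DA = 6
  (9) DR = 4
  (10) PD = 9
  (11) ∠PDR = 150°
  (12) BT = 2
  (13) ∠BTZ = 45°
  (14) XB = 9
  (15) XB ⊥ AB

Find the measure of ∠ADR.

From the given relations: RZ = 2/3·AE = 2/3·9 = 6.
Step 1: By the law of cosines on triangle AZR: AR² = 10² + 6² − 2·10·6·cos(60°) = 76, so AR = 2·√19.
Step 2: By the inverse law of cosines on triangle ADR: cos(∠ADR) = (6² + 4² − (2·√19)²) / (2·6·4) = -24/48 = -0.5, so ∠ADR = 120°.

Therefore, the measure of angle ∠ADR = 120°.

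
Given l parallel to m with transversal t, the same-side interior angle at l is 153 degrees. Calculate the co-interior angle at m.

Co-interior angles (same-side interior) formed by parallel lines and a transversal are supplementary (sum to 180 degrees).
The given angle is 153 degrees.
The co-interior angle = 180 - 153 = 27 degrees.

27 degrees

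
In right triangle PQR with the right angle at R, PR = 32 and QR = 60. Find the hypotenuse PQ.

By the Pythagorean theorem: PQ^2 = PR^2 + QR^2
PQ^2 = 32^2 + 60^2 = 1024 + 3600 = 4624
PQ = sqrt(4624) = 68

68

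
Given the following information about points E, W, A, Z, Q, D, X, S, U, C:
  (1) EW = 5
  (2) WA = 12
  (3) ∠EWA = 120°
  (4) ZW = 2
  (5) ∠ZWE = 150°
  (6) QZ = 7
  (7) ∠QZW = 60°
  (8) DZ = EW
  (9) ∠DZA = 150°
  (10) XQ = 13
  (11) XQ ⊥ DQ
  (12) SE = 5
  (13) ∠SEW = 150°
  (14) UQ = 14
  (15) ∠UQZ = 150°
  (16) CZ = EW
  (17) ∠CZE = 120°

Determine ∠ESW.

Step 1: By the law of cosines on triangle SEW: SW² = 5² + 5² − 2·5·5·cos(150°) = 93.3, so SW ≈ 9.66.
Step 2: By the inverse law of cosines on triangle ESW: cos(∠ESW) = (5² + 9.66² − 5²) / (2·5·9.66) = 93.3/96.59 = 0.9659, so ∠ESW = 15°.

Therefore, the measure of angle ∠ESW = 15°.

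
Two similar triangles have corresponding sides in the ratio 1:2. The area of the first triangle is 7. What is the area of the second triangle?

Area ratio = (1/2)^2 = 1/4. Area of the second triangle = 7 * 4/1 = 28.

28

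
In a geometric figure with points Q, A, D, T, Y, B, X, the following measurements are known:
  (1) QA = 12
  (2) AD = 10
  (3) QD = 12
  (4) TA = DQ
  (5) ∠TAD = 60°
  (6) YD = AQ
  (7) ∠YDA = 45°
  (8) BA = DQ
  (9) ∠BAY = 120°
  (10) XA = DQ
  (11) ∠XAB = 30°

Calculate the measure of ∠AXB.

From the given relations: XA = DQ = 12; BA = DQ = 12.
Step 1: By the law of cosines on triangle XAB: XB² = 12² + 12² − 2·12·12·cos(30°) = 38.58, so XB ≈ 6.21.
Step 2: By the inverse law of cosines on triangle AXB: cos(∠AXB) = (12² + 6.21² − 12²) / (2·12·6.21) = 38.58/149.08 = 0.2588, so ∠AXB = 75°.

Therefore, the measure of angle ∠AXB = 75°.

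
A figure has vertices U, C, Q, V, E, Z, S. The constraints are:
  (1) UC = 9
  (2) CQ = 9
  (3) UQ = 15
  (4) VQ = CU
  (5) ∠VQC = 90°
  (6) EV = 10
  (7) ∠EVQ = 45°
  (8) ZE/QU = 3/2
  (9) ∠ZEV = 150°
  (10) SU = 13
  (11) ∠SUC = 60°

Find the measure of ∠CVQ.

From the given relations: VQ = CU = 9.
Step 1: By the law of cosines on triangle VQC: VC² = 9² + 9² − 2·9·9·cos(90°) = 162, so VC = 9·√2.
Step 2: By the inverse law of cosines on triangle CVQ: cos(∠CVQ) = ((9·√2)² + 9² − 9²) / (2·9·√2·9) = 162/229.1 = 0.7071, so ∠CVQ = 45°.

Therefore, the measure of angle ∠CVQ = 45°.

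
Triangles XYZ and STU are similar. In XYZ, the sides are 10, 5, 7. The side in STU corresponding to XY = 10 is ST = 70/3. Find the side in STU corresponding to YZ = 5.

Since the triangles are similar, the ratio of corresponding sides is constant.
Scale factor k = ST / XY = 70/3 / 10 = 7/3
TU = k * YZ = 7/3 * 5 = 35/3

35/3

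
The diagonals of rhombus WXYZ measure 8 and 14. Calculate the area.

The diagonals of a rhombus divide it into four right triangles.
Each triangle has legs 8/ 2 = 4 and 14/2 = 7, so each has area (1/2)*4*7 = 14.
Four such triangles give total area = (d1 * d2) / 2 = 56.

56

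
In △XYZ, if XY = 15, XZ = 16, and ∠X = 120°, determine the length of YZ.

When two sides and the included angle are known, the law of cosines gives the third side.
c^2 = a^2 + b^2 - 2ab cos(C) generalizes the Pythagorean theorem to non-right triangles.
Here: YZ^2 = 225 + 256 - 480*(-1/2) = 721
YZ = sqrt(721)

sqrt(721)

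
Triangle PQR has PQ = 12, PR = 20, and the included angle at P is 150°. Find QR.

When two sides and the included angle are known, the law of cosines gives the third side.
c^2 = a^2 + b^2 - 2ab cos(C) generalizes the Pythagorean theorem to non-right triangles.
Here: QR^2 = 144 + 400 - 480*(-sqrt(3)/2) = 240*sqrt(3) + 544
QR = 4*sqrt(15*sqrt(3) + 34)

4*sqrt(15*sqrt(3) + 34)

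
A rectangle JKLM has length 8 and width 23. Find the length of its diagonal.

Using the Pythagorean theorem:
d² = 8² + 23² = 64 + 529 = 593
d = sqrt(593)

sqrt(593)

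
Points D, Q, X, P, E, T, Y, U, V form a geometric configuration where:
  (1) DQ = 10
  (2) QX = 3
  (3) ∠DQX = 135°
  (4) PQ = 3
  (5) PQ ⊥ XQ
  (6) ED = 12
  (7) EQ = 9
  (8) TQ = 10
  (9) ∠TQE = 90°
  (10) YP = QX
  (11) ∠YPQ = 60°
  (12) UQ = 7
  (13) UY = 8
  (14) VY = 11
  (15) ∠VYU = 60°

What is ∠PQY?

From the given relations: YP = QX = 3.
Step 1: By the law of cosines on triangle QPY: QY² = 3² + 3² − 2·3·3·cos(60°) = 9, so QY = 3.
Step 2: By the inverse law of cosines on triangle PQY: cos(∠PQY) = (3² + 3² − 3²) / (2·3·3) = 9/18 = 0.5, so ∠PQY = 60°.

Therefore, the measure of angle ∠PQY = 60°.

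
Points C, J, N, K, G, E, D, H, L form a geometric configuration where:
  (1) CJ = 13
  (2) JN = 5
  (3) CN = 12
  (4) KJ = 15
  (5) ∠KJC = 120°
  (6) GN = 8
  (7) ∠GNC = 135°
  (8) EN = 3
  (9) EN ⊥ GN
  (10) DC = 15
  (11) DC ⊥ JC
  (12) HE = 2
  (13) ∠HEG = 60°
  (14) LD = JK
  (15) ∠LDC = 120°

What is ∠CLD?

From the given relations: LD = JK = 15.
Step 1: By the law of cosines on triangle LDC: LC² = 15² + 15² − 2·15·15·cos(120°) = 675, so LC = 15·√3.
Step 2: By the inverse law of cosines on triangle CLD: cos(∠CLD) = ((15·√3)² + 15² − 15²) / (2·15·√3·15) = 675/779.42 = 0.866, so ∠CLD = 30°.

Therefore, the measure of angle ∠CLD = 30°.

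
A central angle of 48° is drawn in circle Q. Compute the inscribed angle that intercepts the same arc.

An inscribed angle intercepts an arc from a point on the circle, while the central angle intercepts the same arc from the center.
The inscribed angle is always half the central angle: 48° / 2 = 24°.

24°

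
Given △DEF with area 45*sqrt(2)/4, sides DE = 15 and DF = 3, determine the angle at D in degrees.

sin(C) = 2 * 45*sqrt(2)/4 / (15 * 3) = sqrt(2)/2, so C = arcsin(sqrt(2)/2) = 45°.
Since sin(180° - C) = sin(C), the obtuse angle 135° gives the same area, so C = 45° or C = 135°.

45° or 135°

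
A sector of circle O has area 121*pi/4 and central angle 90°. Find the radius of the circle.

r² = 360 × 121*pi/4 / (π × 90) = 121, so r = 11.

11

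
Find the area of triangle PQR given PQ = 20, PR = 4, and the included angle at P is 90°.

Area = (1/2) * PQ * PR * sin(P)
Area = (1/2) * 20 * 4 * sin(90°)
Area = (1/2) * 20 * 4 * 1
Area = 40

40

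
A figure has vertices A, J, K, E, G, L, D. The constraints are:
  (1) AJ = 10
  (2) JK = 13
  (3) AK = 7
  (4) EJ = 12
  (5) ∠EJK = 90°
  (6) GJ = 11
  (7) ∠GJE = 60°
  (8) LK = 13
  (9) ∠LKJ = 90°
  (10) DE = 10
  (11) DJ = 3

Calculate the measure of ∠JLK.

Step 1: By the law of cosines on triangle LKJ: LJ² = 13² + 13² − 2·13·13·cos(90°) = 338, so LJ = 13·√2.
Step 2: By the inverse law of cosines on triangle JLK: cos(∠JLK) = ((13·√2)² + 13² − 13²) / (2·13·√2·13) = 338/478 = 0.7071, so ∠JLK = 45°.

Therefore, the measure of angle ∠JLK = 45°.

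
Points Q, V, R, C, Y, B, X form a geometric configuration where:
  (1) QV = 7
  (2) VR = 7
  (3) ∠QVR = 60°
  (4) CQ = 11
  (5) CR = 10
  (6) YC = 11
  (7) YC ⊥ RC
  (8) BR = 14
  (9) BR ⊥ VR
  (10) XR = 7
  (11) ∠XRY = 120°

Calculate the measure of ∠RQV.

Step 1: By the law of cosines on triangle QVR: QR² = 7² + 7² − 2·7·7·cos(60°) = 49, so QR = 7.
Step 2: By the inverse law of cosines on triangle RQV: cos(∠RQV) = (7² + 7² − 7²) / (2·7·7) = 49/98 = 0.5, so ∠RQV = 60°.

Therefore, the measure of angle ∠RQV = 60°.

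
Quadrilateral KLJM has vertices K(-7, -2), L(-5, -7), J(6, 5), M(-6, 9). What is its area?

Using the Shoelace formula for a quadrilateral (vertices in order):
Area = (1/2)|sum of (x_i * y_(i+1) - x_(i+1) * y_i)|
Terms: (-7*-7 - -5*-2) = 39, (-5*5 - 6*-7) = 17, (6*9 - -6*5) = 84, (-6*-2 - -7*9) = 75
Sum = 215
Area = (1/2)(215) = 215/2

215/2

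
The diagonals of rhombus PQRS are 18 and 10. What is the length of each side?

Half-diagonals are 9 and 5. side = sqrt(9^2 + 5^2) = sqrt(106)

sqrt(106)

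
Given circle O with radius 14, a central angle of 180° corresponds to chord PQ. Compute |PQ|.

Chord = 2(14) sin(90°) = 28

28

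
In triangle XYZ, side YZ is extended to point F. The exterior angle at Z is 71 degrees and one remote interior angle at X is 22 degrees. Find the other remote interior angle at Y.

By the exterior angle theorem: exterior angle = sum of remote interior angles.
71 = 22 + angle Y
angle Y = 71 - 22 = 49 degrees

49 degrees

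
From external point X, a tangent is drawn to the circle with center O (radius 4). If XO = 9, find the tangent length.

Let T be the point of tangency. Then OT ⊥ XT (radius ⊥ tangent).
In right triangle OTX: OX² = OT² + XT²
9² = 4² + XT²
XT² = 65, XT = sqrt(65)

sqrt(65)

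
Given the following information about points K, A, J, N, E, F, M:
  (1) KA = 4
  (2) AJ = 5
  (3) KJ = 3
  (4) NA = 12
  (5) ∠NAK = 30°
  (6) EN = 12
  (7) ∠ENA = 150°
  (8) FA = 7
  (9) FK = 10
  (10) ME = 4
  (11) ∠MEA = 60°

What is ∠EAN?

Step 1: By the law of cosines on triangle ANE: AE² = 12² + 12² − 2·12·12·cos(150°) = 537.42, so AE ≈ 23.18.
Step 2: By the inverse law of cosines on triangle EAN: cos(∠EAN) = (23.18² + 12² − 12²) / (2·23.18·12) = 537.42/556.37 = 0.9659, so ∠EAN = 15°.

Therefore, the measure of angle ∠EAN = 15°.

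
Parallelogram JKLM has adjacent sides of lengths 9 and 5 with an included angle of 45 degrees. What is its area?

Area = a * b * sin(theta)
Area = 9 * 5 * sin(45 degrees)
Area = 45 * sqrt(2)/2
Area = 45*sqrt(2)/2

45*sqrt(2)/2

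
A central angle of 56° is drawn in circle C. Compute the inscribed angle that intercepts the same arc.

By the inscribed angle theorem, the inscribed angle is half the central angle.
Inscribed angle = 56° / 2 = 28°

28°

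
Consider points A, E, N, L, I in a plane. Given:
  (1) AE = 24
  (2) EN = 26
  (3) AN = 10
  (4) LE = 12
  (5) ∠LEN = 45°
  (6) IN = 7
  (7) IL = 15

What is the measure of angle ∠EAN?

Step 1: By the inverse law of cosines on triangle EAN: cos(∠EAN) = (24² + 10² − 26²) / (2·24·10) = 0/480 = 0, so ∠EAN = 90°.

Therefore, the measure of angle ∠EAN = 90°.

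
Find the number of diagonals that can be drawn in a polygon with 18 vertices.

Total line segments between 18 vertices = C(18,2) = 153.
Subtract the 18 sides: 153 - 18 = 135 diagonals.

135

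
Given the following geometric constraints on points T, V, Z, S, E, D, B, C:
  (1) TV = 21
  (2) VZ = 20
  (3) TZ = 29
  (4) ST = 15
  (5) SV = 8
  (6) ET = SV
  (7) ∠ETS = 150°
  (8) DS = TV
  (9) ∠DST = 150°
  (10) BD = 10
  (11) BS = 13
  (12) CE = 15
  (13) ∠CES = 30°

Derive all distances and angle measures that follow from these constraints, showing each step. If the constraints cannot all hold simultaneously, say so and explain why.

The constraints are consistent.

From the given relations:
  ET = SV = 8
  DS = TV = 21

Step 1: From TS = 15, SD = 21, and ∠TSD = 150°, by the law of cosines:
  TD² = TS² + SD² - 2·TS·SD·cos(150°) = 225 + 441 + 545.6 = 1212
  TD ≈ 34.81

Step 2: From ST = 15, TE = 8, and ∠STE = 150°, by the law of cosines:
  SE² = ST² + TE² - 2·ST·TE·cos(150°) = 225 + 64 + 207.8 = 496.8
  SE ≈ 22.29

Step 3: From TS = 15, TV = 21, SV = 8, by the inverse law of cosines:
  cos(∠STV) = (TS² + TV² - SV²) / (2·TS·TV)
  ∠STV = 17.15°

Step 4: From TV = 21, TZ = 29, VZ = 20, by the inverse law of cosines:
  cos(∠VTZ) = (TV² + TZ² - VZ²) / (2·TV·TZ)
  ∠VTZ = 43.6°

Step 5: From VS = 8, VT = 21, ST = 15, by the inverse law of cosines:
  cos(∠SVT) = (VS² + VT² - ST²) / (2·VS·VT)
  ∠SVT = 33.56°

Step 6: From VT = 21, VZ = 20, TZ = 29, by the inverse law of cosines:
  cos(∠TVZ) = (VT² + VZ² - TZ²) / (2·VT·VZ)
  ∠TVZ = 90°

Step 7: From ZT = 29, ZV = 20, TV = 21, by the inverse law of cosines:
  cos(∠TZV) = (ZT² + ZV² - TV²) / (2·ZT·ZV)
  ∠TZV = 46.4°

Step 8: From SB = 13, SD = 21, BD = 10, by the inverse law of cosines:
  cos(∠BSD) = (SB² + SD² - BD²) / (2·SB·SD)
  ∠BSD = 20.92°

Step 9: From ST = 15, SV = 8, TV = 21, by the inverse law of cosines:
  cos(∠TSV) = (ST² + SV² - TV²) / (2·ST·SV)
  ∠TSV = 129.3°

Step 10: From DB = 10, DS = 21, BS = 13, by the inverse law of cosines:
  cos(∠BDS) = (DB² + DS² - BS²) / (2·DB·DS)
  ∠BDS = 27.66°

Step 11: From BD = 10, BS = 13, DS = 21, by the inverse law of cosines:
  cos(∠DBS) = (BD² + BS² - DS²) / (2·BD·BS)
  ∠DBS = 131.42°

Step 12: From SE = 22.29, EC = 15, and ∠SEC = 30°, by the law of cosines:
  SC² = SE² + EC² - 2·SE·EC·cos(30°) = 496.8 + 225 - 579.1 = 142.7
  SC ≈ 11.95

Step 13: From TD = 34.81, TS = 15, DS = 21, by the inverse law of cosines:
  cos(∠DTS) = (TD² + TS² - DS²) / (2·TD·TS)
  ∠DTS = 17.56°

Step 14: From SE = 22.29, ST = 15, ET = 8, by the inverse law of cosines:
  cos(∠EST) = (SE² + ST² - ET²) / (2·SE·ST)
  ∠EST = 10.34°

Step 15: From ES = 22.29, ET = 8, ST = 15, by the inverse law of cosines:
  cos(∠SET) = (ES² + ET² - ST²) / (2·ES·ET)
  ∠SET = 19.66°

Step 16: From DS = 21, DT = 34.81, ST = 15, by the inverse law of cosines:
  cos(∠SDT) = (DS² + DT² - ST²) / (2·DS·DT)
  ∠SDT = 12.44°

Step 17: From SC = 11.95, SE = 22.29, CE = 15, by the inverse law of cosines:
  cos(∠CSE) = (SC² + SE² - CE²) / (2·SC·SE)
  ∠CSE = 38.89°

Step 18: From CE = 15, CS = 11.95, ES = 22.29, by the inverse law of cosines:
  cos(∠ECS) = (CE² + CS² - ES²) / (2·CE·CS)
  ∠ECS = 111.11°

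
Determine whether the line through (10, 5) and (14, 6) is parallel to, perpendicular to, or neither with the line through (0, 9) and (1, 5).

Slope of line 1: m1 = (6 - 5)/(14 - 10) = 1/4 = 1/4
Slope of line 2: m2 = (5 - 9)/(1 - 0) = -4/1 = -4
Two lines are perpendicular when the product of their slopes is -1 (negative reciprocals).
m1 * m2 = (1/4) * (-4) = -1, confirming perpendicularity.

Perpendicular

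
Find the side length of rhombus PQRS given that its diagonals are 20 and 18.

In a rhombus, the diagonals bisect each other perpendicularly, creating four congruent right triangles.
Each triangle has legs 10 (half of 20) and 9 (half of 18).
The hypotenuse of each right triangle is a side of the rhombus:
side = sqrt(10^2 + 9^2) = sqrt(181)

sqrt(181)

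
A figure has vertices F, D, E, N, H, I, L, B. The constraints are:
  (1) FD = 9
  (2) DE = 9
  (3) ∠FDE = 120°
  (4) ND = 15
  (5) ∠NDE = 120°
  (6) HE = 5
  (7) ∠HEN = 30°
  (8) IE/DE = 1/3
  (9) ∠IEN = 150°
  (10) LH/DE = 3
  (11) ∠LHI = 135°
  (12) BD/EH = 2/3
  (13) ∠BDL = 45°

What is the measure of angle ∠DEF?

Step 1: By the law of cosines on triangle EDF: EF² = 9² + 9² − 2·9·9·cos(120°) = 243, so EF = 9·√3.
Step 2: By the inverse law of cosines on triangle DEF: cos(∠DEF) = (9² + (9·√3)² − 9²) / (2·9·9·√3) = 243/280.59 = 0.866, so ∠DEF = 30°.

Therefore, the measure of angle ∠DEF = 30°.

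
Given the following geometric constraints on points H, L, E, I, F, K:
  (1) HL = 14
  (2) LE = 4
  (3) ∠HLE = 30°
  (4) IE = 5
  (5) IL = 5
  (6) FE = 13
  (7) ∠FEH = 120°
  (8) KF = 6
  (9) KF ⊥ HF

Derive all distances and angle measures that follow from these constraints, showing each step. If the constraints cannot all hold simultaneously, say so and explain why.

The constraints are consistent.

Step 1: From HL = 14, LE = 4, and ∠HLE = 30°, by the law of cosines:
  HE² = HL² + LE² - 2·HL·LE·cos(30°) = 196 + 16 - 96.99 = 115
  HE ≈ 10.72

Step 2: From LE = 4, LI = 5, EI = 5, by the inverse law of cosines:
  cos(∠ELI) = (LE² + LI² - EI²) / (2·LE·LI)
  ∠ELI = 66.42°

Step 3: From EI = 5, EL = 4, IL = 5, by the inverse law of cosines:
  cos(∠IEL) = (EI² + EL² - IL²) / (2·EI·EL)
  ∠IEL = 66.42°

Step 4: From IE = 5, IL = 5, EL = 4, by the inverse law of cosines:
  cos(∠EIL) = (IE² + IL² - EL²) / (2·IE·IL)
  ∠EIL = 47.16°

Step 5: From HE = 10.72, EF = 13, and ∠HEF = 120°, by the law of cosines:
  HF² = HE² + EF² - 2·HE·EF·cos(120°) = 115 + 169 + 139.4 = 423.4
  HF ≈ 20.58

Step 6: From HE = 10.72, HL = 14, EL = 4, by the inverse law of cosines:
  cos(∠EHL) = (HE² + HL² - EL²) / (2·HE·HL)
  ∠EHL = 10.75°

Step 7: From EH = 10.72, EL = 4, HL = 14, by the inverse law of cosines:
  cos(∠HEL) = (EH² + EL² - HL²) / (2·EH·EL)
  ∠HEL = 139.25°

Step 8: From HF = 20.58, FK = 6, and ∠HFK = 90°, by the law of cosines:
  HK² = HF² + FK² - 2·HF·FK·cos(90°) = 423.4 + 36 - 0 = 459.4
  HK ≈ 21.43

Step 9: From HE = 10.72, HF = 20.58, EF = 13, by the inverse law of cosines:
  cos(∠EHF) = (HE² + HF² - EF²) / (2·HE·HF)
  ∠EHF = 33.17°

Step 10: From FE = 13, FH = 20.58, EH = 10.72, by the inverse law of cosines:
  cos(∠EFH) = (FE² + FH² - EH²) / (2·FE·FH)
  ∠EFH = 26.83°

Step 11: From HF = 20.58, HK = 21.43, FK = 6, by the inverse law of cosines:
  cos(∠FHK) = (HF² + HK² - FK²) / (2·HF·HK)
  ∠FHK = 16.26°

Step 12: From KF = 6, KH = 21.43, FH = 20.58, by the inverse law of cosines:
  cos(∠FKH) = (KF² + KH² - FH²) / (2·KF·KH)
  ∠FKH = 73.74°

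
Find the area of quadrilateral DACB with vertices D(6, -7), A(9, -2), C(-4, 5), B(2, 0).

Using the Shoelace formula for a quadrilateral (vertices in order):
Area = (1/2)|sum of (x_i * y_(i+1) - x_(i+1) * y_i)|
Terms: (6*-2 - 9*-7) = 51, (9*5 - -4*-2) = 37, (-4*0 - 2*5) = -10, (2*-7 - 6*0) = -14
Sum = 64
Area = (1/2)(64) = 32

32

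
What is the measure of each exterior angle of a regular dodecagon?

Each exterior angle of a regular n-gon is 360 / n.
For n = 12: 360 / 12 = 30 degrees.

30 degrees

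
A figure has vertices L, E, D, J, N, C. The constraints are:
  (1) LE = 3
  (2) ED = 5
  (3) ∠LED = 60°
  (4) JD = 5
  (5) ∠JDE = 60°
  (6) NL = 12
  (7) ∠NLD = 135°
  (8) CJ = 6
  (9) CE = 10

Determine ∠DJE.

Step 1: By the law of cosines on triangle JDE: JE² = 5² + 5² − 2·5·5·cos(60°) = 25, so JE = 5.
Step 2: By the inverse law of cosines on triangle DJE: cos(∠DJE) = (5² + 5² − 5²) / (2·5·5) = 25/50 = 0.5, so ∠DJE = 60°.

Therefore, the measure of angle ∠DJE = 60°.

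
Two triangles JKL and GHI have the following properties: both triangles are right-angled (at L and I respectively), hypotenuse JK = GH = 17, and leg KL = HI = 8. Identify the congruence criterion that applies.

The given information provides:
both triangles are right-angled (at L and I respectively), hypotenuse JK = GH = 17, and leg KL = HI = 8
This matches the HL congruence theorem.
The hypotenuse and one leg of two right triangles are equal (Hypotenuse-Leg).

HL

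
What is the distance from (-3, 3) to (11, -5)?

The horizontal distance is |11 - -3| = 14 and the vertical distance is |-5 - 3| = 8.
By the Pythagorean theorem, d = sqrt(14^2 + 8^2) = sqrt(260) = 2*sqrt(65).

2*sqrt(65)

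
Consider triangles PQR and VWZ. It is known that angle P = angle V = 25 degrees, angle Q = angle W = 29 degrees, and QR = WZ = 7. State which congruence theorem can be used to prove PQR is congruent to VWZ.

Consider the given information: angle P = angle V = 25 degrees, angle Q = angle W = 29 degrees, and QR = WZ = 7
This is not SSS or SAS: SSS requires all three pairs of sides, but we don't have that. SAS requires two sides and the included angle between them.
The correct criterion is AAS. Two pairs of corresponding angles and a non-included side are equal (Angle-Angle-Side).

AAS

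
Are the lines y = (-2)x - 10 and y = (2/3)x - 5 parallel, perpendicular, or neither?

Slope of line 1: m1 = -2
Slope of line 2: m2 = 2/3
m1 != m2 (-2 != 2/3), so not parallel.
m1 * m2 = (-2) * (2/3) = -4/3 != -1, so not perpendicular.
The lines are neither parallel nor perpendicular.

Neither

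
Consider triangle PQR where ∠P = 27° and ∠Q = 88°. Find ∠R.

Let angle R = x. Then 27 + 88 + x = 180.
x = 180 - 115 = 65 degrees.

65 degrees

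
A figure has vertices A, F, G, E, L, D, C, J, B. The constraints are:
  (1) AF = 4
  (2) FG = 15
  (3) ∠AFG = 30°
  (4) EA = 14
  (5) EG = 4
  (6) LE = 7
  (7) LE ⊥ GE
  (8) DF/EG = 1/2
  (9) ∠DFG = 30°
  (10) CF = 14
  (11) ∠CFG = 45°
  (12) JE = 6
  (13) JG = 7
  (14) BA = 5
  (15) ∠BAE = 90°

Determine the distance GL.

Step 1: By the law of cosines on triangle GEL: GL² = 4² + 7² − 2·4·7·cos(90°) = 65, so GL = √65.

Therefore, the length of GL = √65.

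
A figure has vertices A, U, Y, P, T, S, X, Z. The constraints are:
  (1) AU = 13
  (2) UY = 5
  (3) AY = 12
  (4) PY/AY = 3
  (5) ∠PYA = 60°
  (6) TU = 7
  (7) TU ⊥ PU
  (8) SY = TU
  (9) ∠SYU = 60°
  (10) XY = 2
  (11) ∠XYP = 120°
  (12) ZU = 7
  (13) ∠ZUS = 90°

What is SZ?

From the given relations: SY = TU = 7.
Step 1: By the law of cosines on triangle UYS: US² = 5² + 7² − 2·5·7·cos(60°) = 39, so US = √39.
Step 2: By the law of cosines on triangle SUZ: SZ² = √39² + 7² − 2·√39·7·cos(90°) = 88, so SZ = 2·√22.

Therefore, the length of SZ = 2·√22.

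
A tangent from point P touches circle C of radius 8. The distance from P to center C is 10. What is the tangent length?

The tangent, radius, and line from the external point to the center form a right triangle.
The right angle is where the tangent meets the radius.
By the Pythagorean theorem: tangent² + 8² = 10²
tangent² = 100 - 64 = 36
tangent = 6

6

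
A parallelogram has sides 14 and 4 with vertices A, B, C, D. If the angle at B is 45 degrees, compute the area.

Area = a * b * sin(theta)
Area = 14 * 4 * sin(45 degrees)
Area = 56 * sqrt(2)/2
Area = 28*sqrt(2)

28*sqrt(2)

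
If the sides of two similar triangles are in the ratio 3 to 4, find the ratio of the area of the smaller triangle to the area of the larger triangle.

Area scales with the square of linear dimensions. If every length is multiplied by 3/4, then the area is multiplied by (3/4)^2 = 9/16.
The area ratio is 9:16.

9:16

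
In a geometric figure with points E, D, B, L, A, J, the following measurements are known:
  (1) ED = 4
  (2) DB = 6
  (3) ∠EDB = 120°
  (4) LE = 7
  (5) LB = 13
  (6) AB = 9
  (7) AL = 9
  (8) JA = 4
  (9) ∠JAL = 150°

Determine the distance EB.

Step 1: By the law of cosines on triangle EDB: EB² = 4² + 6² − 2·4·6·cos(120°) = 76, so EB = 2·√19.

Therefore, the length of EB = 2·√19.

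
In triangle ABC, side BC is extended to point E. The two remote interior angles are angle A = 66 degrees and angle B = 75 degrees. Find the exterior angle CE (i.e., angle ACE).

By the exterior angle theorem, an exterior angle of a triangle equals the sum of the two remote interior angles.
Exterior angle = angle A + angle B
Exterior angle = 66 + 75 = 141 degrees

141 degrees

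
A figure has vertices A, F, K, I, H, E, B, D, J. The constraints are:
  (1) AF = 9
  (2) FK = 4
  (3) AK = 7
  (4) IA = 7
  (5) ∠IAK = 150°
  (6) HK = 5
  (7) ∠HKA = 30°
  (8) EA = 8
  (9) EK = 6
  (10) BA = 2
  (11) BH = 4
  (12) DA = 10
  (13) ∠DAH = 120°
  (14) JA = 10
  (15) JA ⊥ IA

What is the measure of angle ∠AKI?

Step 1: By the law of cosines on triangle KAI: KI² = 7² + 7² − 2·7·7·cos(150°) = 182.87, so KI ≈ 13.52.
Step 2: By the inverse law of cosines on triangle AKI: cos(∠AKI) = (7² + 13.52² − 7²) / (2·7·13.52) = 182.87/189.32 = 0.9659, so ∠AKI = 15°.

Therefore, the measure of angle ∠AKI = 15°.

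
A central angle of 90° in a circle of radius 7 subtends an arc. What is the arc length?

Arc length = 2πr × θ/360
= 2π × 7 × 1/4
= 7*pi/2

7*pi/2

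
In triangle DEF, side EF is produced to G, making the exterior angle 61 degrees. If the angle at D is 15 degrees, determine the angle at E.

By the exterior angle theorem: exterior angle = sum of remote interior angles.
61 = 15 + angle E
angle E = 61 - 15 = 46 degrees

46 degrees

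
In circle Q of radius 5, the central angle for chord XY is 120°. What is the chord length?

Drop a perpendicular from the center to the chord, bisecting both the chord and the central angle.
Each half-chord = r sin(θ/2) = 5 sin(60°).
The full chord = 2 × 5 × sin(60°) = 5*sqrt(3).

5*sqrt(3)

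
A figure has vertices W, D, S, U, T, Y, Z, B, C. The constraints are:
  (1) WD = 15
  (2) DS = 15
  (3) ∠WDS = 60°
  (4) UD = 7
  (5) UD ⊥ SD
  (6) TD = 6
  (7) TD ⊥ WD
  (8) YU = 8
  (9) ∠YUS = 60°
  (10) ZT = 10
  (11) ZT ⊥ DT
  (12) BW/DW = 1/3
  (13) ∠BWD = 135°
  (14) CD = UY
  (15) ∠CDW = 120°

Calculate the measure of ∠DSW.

Step 1: By the law of cosines on triangle SDW: SW² = 15² + 15² − 2·15·15·cos(60°) = 225, so SW = 15.
Step 2: By the inverse law of cosines on triangle DSW: cos(∠DSW) = (15² + 15² − 15²) / (2·15·15) = 225/450 = 0.5, so ∠DSW = 60°.

Therefore, the measure of angle ∠DSW = 60°.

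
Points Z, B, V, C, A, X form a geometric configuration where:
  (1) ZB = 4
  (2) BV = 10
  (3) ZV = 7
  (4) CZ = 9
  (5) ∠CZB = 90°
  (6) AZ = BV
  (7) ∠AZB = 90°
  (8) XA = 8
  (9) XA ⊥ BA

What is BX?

From the given relations: AZ = BV = 10.
Step 1: By the law of cosines on triangle BZA: BA² = 4² + 10² − 2·4·10·cos(90°) = 116, so BA = 2·√29.
Step 2: By the law of cosines on triangle BAX: BX² = (2·√29)² + 8² − 2·2·√29·8·cos(90°) = 180, so BX = 6·√5.

Therefore, the length of BX = 6·√5.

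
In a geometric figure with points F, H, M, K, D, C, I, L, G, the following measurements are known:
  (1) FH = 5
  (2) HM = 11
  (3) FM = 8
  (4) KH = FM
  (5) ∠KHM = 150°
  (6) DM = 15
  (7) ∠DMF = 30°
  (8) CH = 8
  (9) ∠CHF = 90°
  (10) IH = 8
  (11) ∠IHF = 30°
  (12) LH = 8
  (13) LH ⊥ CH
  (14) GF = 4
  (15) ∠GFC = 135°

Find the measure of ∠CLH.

Step 1: By the law of cosines on triangle LHC: LC² = 8² + 8² − 2·8·8·cos(90°) = 128, so LC = 8·√2.
Step 2: By the inverse law of cosines on triangle CLH: cos(∠CLH) = ((8·√2)² + 8² − 8²) / (2·8·√2·8) = 128/181.02 = 0.7071, so ∠CLH = 45°.

Therefore, the measure of angle ∠CLH = 45°.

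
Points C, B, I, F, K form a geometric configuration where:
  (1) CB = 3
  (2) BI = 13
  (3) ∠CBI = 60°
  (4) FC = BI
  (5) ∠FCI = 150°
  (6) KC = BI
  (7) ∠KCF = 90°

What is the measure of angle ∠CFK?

From the given relations: FC = BI = 13; KC = BI = 13.
Step 1: By the law of cosines on triangle FCK: FK² = 13² + 13² − 2·13·13·cos(90°) = 338, so FK = 13·√2.
Step 2: By the inverse law of cosines on triangle CFK: cos(∠CFK) = (13² + (13·√2)² − 13²) / (2·13·13·√2) = 338/478 = 0.7071, so ∠CFK = 45°.

Therefore, the measure of angle ∠CFK = 45°.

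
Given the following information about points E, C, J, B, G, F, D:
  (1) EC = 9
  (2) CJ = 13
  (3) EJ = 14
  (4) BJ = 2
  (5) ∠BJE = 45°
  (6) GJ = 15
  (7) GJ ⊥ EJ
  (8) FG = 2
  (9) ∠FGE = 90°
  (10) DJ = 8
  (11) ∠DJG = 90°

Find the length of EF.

Step 1: By the law of cosines on triangle EJG: EG² = 14² + 15² − 2·14·15·cos(90°) = 421, so EG ≈ 20.52.
Step 2: By the law of cosines on triangle EGF: EF² = 20.52² + 2² − 2·20.52·2·cos(90°) = 425, so EF = 5·√17.

Therefore, the length of EF = 5·√17.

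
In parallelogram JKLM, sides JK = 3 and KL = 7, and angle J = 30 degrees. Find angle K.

Consecutive angles are supplementary: angle K = 180 - 30 = 150 degrees.

150 degrees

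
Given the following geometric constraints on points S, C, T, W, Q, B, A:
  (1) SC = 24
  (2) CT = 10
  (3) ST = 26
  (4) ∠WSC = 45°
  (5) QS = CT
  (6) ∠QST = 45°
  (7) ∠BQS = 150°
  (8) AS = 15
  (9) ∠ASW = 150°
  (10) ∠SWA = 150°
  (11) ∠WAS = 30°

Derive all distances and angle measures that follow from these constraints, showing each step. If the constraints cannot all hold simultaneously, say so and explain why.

These constraints are not satisfiable: (9), (10) and (11) are the three interior angles of triangle ASW, which must sum to 180°, but 150° + 150° + 30° = 330°. No planar figure meets all of them, so nothing further can be derived.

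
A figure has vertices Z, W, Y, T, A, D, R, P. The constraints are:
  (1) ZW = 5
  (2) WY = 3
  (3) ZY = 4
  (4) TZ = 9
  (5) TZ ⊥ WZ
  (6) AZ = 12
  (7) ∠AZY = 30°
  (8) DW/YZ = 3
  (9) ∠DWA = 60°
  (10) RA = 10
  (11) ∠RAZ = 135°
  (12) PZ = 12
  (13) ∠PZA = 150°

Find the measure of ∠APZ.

Step 1: By the law of cosines on triangle PZA: PA² = 12² + 12² − 2·12·12·cos(150°) = 537.42, so PA ≈ 23.18.
Step 2: By the inverse law of cosines on triangle APZ: cos(∠APZ) = (23.18² + 12² − 12²) / (2·23.18·12) = 537.42/556.37 = 0.9659, so ∠APZ = 15°.

Therefore, the measure of angle ∠APZ = 15°.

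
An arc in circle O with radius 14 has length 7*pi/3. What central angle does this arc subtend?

θ = 360 × 7*pi/3 / (2π × 14) = 30° (rearranging arc length formula).

30°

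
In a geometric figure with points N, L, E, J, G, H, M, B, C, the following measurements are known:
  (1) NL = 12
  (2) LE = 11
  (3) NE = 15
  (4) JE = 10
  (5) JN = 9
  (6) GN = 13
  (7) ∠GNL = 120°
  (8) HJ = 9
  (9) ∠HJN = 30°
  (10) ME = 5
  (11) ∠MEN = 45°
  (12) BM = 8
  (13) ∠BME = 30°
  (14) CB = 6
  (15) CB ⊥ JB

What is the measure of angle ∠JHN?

Step 1: By the law of cosines on triangle HJN: HN² = 9² + 9² − 2·9·9·cos(30°) = 21.7, so HN ≈ 4.66.
Step 2: By the inverse law of cosines on triangle JHN: cos(∠JHN) = (9² + 4.66² − 9²) / (2·9·4.66) = 21.7/83.86 = 0.2588, so ∠JHN = 75°.

Therefore, the measure of angle ∠JHN = 75°.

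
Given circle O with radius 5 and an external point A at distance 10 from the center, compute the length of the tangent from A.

Let T be the point of tangency. Then OT ⊥ AT (radius ⊥ tangent).
In right triangle OTA: OA² = OT² + AT²
10² = 5² + AT²
AT² = 75, AT = 5*sqrt(3)

5*sqrt(3)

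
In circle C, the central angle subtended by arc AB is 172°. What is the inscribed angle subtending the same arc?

By the inscribed angle theorem, the inscribed angle is half the central angle.
Inscribed angle = 172° / 2 = 86°

86°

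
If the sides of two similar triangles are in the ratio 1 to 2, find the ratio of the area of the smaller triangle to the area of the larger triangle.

The ratio of areas of similar triangles equals the square of the side ratio.
Side ratio = 1:2
Area ratio = (1/2)^2 = 1/4 = 1:4

1:4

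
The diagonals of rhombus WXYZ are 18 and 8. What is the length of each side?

In a rhombus, the diagonals bisect each other perpendicularly, creating four congruent right triangles.
Each triangle has legs 9 (half of 18) and 4 (half of 8).
The hypotenuse of each right triangle is a side of the rhombus:
side = sqrt(9^2 + 4^2) = sqrt(97)

sqrt(97)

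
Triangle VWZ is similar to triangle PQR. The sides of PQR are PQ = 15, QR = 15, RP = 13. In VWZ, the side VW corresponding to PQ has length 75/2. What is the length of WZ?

k = 75/2/15 = 5/2. WZ = 5/2 * 15 = 75/2.

75/2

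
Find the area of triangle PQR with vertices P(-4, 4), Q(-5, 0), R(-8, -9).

Using the Shoelace formula for a triangle:
Area = (1/2)|x0(y1 - y2) + x1(y2 - y0) + x2(y0 - y1)|
Area = (1/2)|-4(0 - -9) + -5(-9 - 4) + -8(4 - 0)|
Area = (1/2)|-36 + 65 + -32|
Area = (1/2)|-3|
Area = (1/2)(3)
Area = 3/2

3/2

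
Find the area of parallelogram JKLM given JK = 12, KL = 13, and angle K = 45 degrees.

Area = a * b * sin(theta)
Area = 12 * 13 * sin(45 degrees)
Area = 156 * sqrt(2)/2
Area = 78*sqrt(2)

78*sqrt(2)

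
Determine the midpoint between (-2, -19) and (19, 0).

The midpoint is the point halfway along the segment.
Move half the horizontal distance: -2 + (19 - -2)/2 = -2 + 21/2 = 17/2
Move half the vertical distance: -19 + (0 - -19)/2 = -19 + 19/2 = -19/2
Midpoint = (17/2, -19/2)

(17/2, -19/2)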